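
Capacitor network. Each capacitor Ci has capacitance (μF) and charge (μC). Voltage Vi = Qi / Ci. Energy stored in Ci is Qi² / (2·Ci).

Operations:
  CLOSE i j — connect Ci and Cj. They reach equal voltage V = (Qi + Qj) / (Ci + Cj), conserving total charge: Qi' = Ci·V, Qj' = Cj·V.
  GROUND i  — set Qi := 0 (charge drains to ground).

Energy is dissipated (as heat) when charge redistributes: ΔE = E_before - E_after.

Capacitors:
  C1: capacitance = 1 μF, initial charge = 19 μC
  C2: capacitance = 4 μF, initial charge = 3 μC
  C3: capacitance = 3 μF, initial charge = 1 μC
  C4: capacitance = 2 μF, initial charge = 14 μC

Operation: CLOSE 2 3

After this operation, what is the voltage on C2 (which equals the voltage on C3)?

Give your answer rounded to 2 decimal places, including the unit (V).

Answer: 0.57 V

Derivation:
Initial: C1(1μF, Q=19μC, V=19.00V), C2(4μF, Q=3μC, V=0.75V), C3(3μF, Q=1μC, V=0.33V), C4(2μF, Q=14μC, V=7.00V)
Op 1: CLOSE 2-3: Q_total=4.00, C_total=7.00, V=0.57; Q2=2.29, Q3=1.71; dissipated=0.149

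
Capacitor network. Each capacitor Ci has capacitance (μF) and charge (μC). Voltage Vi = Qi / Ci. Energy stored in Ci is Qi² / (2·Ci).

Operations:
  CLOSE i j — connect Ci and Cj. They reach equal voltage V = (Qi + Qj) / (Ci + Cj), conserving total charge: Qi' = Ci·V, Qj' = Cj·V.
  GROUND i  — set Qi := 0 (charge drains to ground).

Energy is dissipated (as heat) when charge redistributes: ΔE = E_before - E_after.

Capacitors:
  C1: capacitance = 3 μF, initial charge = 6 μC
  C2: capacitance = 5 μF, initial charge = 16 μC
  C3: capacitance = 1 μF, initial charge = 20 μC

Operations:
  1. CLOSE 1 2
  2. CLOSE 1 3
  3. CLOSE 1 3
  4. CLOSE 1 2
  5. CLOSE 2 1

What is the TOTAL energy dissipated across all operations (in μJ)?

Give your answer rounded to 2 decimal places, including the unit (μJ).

Answer: 130.37 μJ

Derivation:
Initial: C1(3μF, Q=6μC, V=2.00V), C2(5μF, Q=16μC, V=3.20V), C3(1μF, Q=20μC, V=20.00V)
Op 1: CLOSE 1-2: Q_total=22.00, C_total=8.00, V=2.75; Q1=8.25, Q2=13.75; dissipated=1.350
Op 2: CLOSE 1-3: Q_total=28.25, C_total=4.00, V=7.06; Q1=21.19, Q3=7.06; dissipated=111.586
Op 3: CLOSE 1-3: Q_total=28.25, C_total=4.00, V=7.06; Q1=21.19, Q3=7.06; dissipated=0.000
Op 4: CLOSE 1-2: Q_total=34.94, C_total=8.00, V=4.37; Q1=13.10, Q2=21.84; dissipated=17.435
Op 5: CLOSE 2-1: Q_total=34.94, C_total=8.00, V=4.37; Q2=21.84, Q1=13.10; dissipated=0.000
Total dissipated: 130.371 μJ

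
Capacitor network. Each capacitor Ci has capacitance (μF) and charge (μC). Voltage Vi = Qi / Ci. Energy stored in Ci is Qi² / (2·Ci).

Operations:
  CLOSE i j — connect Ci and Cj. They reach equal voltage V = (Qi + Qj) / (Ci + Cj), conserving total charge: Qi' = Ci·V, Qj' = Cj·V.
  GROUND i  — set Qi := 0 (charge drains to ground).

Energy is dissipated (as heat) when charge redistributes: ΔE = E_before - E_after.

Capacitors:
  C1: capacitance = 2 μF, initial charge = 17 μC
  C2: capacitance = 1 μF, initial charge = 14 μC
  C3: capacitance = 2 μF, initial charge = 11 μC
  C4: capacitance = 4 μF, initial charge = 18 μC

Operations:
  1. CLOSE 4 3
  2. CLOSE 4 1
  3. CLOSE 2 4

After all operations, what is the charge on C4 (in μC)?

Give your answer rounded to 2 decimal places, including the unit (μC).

Answer: 30.58 μC

Derivation:
Initial: C1(2μF, Q=17μC, V=8.50V), C2(1μF, Q=14μC, V=14.00V), C3(2μF, Q=11μC, V=5.50V), C4(4μF, Q=18μC, V=4.50V)
Op 1: CLOSE 4-3: Q_total=29.00, C_total=6.00, V=4.83; Q4=19.33, Q3=9.67; dissipated=0.667
Op 2: CLOSE 4-1: Q_total=36.33, C_total=6.00, V=6.06; Q4=24.22, Q1=12.11; dissipated=8.963
Op 3: CLOSE 2-4: Q_total=38.22, C_total=5.00, V=7.64; Q2=7.64, Q4=30.58; dissipated=25.246
Final charges: Q1=12.11, Q2=7.64, Q3=9.67, Q4=30.58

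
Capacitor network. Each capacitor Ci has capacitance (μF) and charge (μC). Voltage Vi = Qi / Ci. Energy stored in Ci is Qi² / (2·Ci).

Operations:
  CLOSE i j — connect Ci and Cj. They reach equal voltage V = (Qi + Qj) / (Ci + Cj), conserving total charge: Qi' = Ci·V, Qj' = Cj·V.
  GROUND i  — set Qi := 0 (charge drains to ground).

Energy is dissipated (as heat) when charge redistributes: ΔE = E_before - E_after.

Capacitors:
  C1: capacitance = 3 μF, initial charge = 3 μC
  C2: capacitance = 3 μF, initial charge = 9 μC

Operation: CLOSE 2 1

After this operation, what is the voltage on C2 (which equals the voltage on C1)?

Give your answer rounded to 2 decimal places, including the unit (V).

Answer: 2.00 V

Derivation:
Initial: C1(3μF, Q=3μC, V=1.00V), C2(3μF, Q=9μC, V=3.00V)
Op 1: CLOSE 2-1: Q_total=12.00, C_total=6.00, V=2.00; Q2=6.00, Q1=6.00; dissipated=3.000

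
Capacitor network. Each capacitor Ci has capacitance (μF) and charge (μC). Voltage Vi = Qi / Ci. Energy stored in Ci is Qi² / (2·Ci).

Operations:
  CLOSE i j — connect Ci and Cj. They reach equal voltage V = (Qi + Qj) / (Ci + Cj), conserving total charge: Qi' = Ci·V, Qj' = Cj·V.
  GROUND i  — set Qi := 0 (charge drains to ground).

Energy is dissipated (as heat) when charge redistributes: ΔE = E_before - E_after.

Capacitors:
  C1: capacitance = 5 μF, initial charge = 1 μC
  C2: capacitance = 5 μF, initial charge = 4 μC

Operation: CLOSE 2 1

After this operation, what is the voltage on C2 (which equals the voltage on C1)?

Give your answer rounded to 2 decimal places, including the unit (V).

Initial: C1(5μF, Q=1μC, V=0.20V), C2(5μF, Q=4μC, V=0.80V)
Op 1: CLOSE 2-1: Q_total=5.00, C_total=10.00, V=0.50; Q2=2.50, Q1=2.50; dissipated=0.450

Answer: 0.50 V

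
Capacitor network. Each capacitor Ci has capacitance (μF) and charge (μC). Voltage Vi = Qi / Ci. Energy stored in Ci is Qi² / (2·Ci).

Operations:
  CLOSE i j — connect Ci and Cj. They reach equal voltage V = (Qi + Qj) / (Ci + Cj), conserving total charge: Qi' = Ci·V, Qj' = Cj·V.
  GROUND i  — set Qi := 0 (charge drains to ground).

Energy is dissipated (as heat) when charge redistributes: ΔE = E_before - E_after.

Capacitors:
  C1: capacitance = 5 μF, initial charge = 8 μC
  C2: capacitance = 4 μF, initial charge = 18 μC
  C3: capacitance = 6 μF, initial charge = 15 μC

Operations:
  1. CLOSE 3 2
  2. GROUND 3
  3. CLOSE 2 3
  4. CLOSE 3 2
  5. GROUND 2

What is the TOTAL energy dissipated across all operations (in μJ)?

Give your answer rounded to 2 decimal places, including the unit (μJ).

Answer: 54.02 μJ

Derivation:
Initial: C1(5μF, Q=8μC, V=1.60V), C2(4μF, Q=18μC, V=4.50V), C3(6μF, Q=15μC, V=2.50V)
Op 1: CLOSE 3-2: Q_total=33.00, C_total=10.00, V=3.30; Q3=19.80, Q2=13.20; dissipated=4.800
Op 2: GROUND 3: Q3=0; energy lost=32.670
Op 3: CLOSE 2-3: Q_total=13.20, C_total=10.00, V=1.32; Q2=5.28, Q3=7.92; dissipated=13.068
Op 4: CLOSE 3-2: Q_total=13.20, C_total=10.00, V=1.32; Q3=7.92, Q2=5.28; dissipated=0.000
Op 5: GROUND 2: Q2=0; energy lost=3.485
Total dissipated: 54.023 μJ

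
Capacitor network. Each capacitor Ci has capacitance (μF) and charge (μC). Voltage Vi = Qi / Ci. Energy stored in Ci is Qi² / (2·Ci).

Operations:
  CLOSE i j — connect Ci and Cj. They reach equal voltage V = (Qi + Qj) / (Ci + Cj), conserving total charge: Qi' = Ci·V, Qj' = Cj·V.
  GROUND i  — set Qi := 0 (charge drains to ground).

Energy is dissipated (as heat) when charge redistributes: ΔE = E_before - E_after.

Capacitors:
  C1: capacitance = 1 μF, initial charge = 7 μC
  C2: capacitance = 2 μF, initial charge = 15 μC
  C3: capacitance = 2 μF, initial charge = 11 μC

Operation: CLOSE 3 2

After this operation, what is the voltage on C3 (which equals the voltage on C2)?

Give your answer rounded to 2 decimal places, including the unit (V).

Initial: C1(1μF, Q=7μC, V=7.00V), C2(2μF, Q=15μC, V=7.50V), C3(2μF, Q=11μC, V=5.50V)
Op 1: CLOSE 3-2: Q_total=26.00, C_total=4.00, V=6.50; Q3=13.00, Q2=13.00; dissipated=2.000

Answer: 6.50 V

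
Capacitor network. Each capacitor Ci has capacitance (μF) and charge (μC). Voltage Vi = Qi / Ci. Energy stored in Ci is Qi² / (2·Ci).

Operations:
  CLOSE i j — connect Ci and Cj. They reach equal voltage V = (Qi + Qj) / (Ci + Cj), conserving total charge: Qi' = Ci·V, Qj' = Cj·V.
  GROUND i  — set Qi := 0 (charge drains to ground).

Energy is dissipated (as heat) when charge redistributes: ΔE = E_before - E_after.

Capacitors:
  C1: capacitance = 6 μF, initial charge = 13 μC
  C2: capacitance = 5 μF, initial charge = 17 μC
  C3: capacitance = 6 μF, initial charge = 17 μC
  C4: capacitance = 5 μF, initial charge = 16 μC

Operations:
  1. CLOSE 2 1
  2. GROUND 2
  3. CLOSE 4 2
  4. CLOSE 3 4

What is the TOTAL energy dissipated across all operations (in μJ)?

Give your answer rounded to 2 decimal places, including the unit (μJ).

Answer: 35.54 μJ

Derivation:
Initial: C1(6μF, Q=13μC, V=2.17V), C2(5μF, Q=17μC, V=3.40V), C3(6μF, Q=17μC, V=2.83V), C4(5μF, Q=16μC, V=3.20V)
Op 1: CLOSE 2-1: Q_total=30.00, C_total=11.00, V=2.73; Q2=13.64, Q1=16.36; dissipated=2.074
Op 2: GROUND 2: Q2=0; energy lost=18.595
Op 3: CLOSE 4-2: Q_total=16.00, C_total=10.00, V=1.60; Q4=8.00, Q2=8.00; dissipated=12.800
Op 4: CLOSE 3-4: Q_total=25.00, C_total=11.00, V=2.27; Q3=13.64, Q4=11.36; dissipated=2.074
Total dissipated: 35.544 μJ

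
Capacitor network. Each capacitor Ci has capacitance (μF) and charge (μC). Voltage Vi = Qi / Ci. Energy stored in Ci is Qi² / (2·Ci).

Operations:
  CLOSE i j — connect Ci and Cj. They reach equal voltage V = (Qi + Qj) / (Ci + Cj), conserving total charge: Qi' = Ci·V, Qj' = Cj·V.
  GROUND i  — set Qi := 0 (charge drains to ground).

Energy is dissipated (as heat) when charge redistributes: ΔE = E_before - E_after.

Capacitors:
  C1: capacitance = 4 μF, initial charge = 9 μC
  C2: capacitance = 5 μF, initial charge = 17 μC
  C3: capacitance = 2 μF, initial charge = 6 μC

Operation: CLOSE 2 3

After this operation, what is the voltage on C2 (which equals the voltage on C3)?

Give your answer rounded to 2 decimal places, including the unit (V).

Initial: C1(4μF, Q=9μC, V=2.25V), C2(5μF, Q=17μC, V=3.40V), C3(2μF, Q=6μC, V=3.00V)
Op 1: CLOSE 2-3: Q_total=23.00, C_total=7.00, V=3.29; Q2=16.43, Q3=6.57; dissipated=0.114

Answer: 3.29 V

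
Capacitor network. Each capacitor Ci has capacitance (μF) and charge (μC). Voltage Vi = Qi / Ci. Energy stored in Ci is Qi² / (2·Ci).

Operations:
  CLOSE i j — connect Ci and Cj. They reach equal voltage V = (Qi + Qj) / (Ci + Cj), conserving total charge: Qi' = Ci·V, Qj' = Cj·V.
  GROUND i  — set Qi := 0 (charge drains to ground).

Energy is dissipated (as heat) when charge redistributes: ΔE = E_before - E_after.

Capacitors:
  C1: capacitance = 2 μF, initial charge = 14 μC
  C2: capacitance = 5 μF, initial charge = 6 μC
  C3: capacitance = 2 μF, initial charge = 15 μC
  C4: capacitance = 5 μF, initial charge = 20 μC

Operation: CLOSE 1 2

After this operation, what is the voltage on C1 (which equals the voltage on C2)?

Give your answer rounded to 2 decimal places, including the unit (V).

Initial: C1(2μF, Q=14μC, V=7.00V), C2(5μF, Q=6μC, V=1.20V), C3(2μF, Q=15μC, V=7.50V), C4(5μF, Q=20μC, V=4.00V)
Op 1: CLOSE 1-2: Q_total=20.00, C_total=7.00, V=2.86; Q1=5.71, Q2=14.29; dissipated=24.029

Answer: 2.86 V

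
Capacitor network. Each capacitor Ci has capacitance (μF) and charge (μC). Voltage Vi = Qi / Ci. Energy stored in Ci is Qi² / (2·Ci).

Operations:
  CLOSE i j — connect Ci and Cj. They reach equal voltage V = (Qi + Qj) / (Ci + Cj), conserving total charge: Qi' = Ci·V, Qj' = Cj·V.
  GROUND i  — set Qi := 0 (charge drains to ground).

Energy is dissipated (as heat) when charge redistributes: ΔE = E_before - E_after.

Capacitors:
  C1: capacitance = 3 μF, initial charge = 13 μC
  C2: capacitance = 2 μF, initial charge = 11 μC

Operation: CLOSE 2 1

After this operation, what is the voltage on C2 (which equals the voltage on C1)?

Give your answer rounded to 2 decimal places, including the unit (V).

Answer: 4.80 V

Derivation:
Initial: C1(3μF, Q=13μC, V=4.33V), C2(2μF, Q=11μC, V=5.50V)
Op 1: CLOSE 2-1: Q_total=24.00, C_total=5.00, V=4.80; Q2=9.60, Q1=14.40; dissipated=0.817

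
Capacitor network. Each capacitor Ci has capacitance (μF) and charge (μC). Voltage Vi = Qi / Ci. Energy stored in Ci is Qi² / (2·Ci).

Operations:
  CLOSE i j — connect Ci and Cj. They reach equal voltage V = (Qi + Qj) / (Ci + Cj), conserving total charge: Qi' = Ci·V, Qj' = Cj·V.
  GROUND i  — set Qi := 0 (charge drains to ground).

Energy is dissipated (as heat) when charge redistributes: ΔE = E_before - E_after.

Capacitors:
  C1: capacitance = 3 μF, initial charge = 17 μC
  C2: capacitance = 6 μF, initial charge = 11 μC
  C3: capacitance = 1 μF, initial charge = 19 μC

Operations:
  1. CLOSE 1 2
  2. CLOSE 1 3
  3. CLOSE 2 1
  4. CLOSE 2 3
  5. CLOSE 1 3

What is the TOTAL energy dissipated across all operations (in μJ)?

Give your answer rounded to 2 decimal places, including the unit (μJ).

Initial: C1(3μF, Q=17μC, V=5.67V), C2(6μF, Q=11μC, V=1.83V), C3(1μF, Q=19μC, V=19.00V)
Op 1: CLOSE 1-2: Q_total=28.00, C_total=9.00, V=3.11; Q1=9.33, Q2=18.67; dissipated=14.694
Op 2: CLOSE 1-3: Q_total=28.33, C_total=4.00, V=7.08; Q1=21.25, Q3=7.08; dissipated=94.671
Op 3: CLOSE 2-1: Q_total=39.92, C_total=9.00, V=4.44; Q2=26.61, Q1=13.31; dissipated=15.779
Op 4: CLOSE 2-3: Q_total=33.69, C_total=7.00, V=4.81; Q2=28.88, Q3=4.81; dissipated=3.005
Op 5: CLOSE 1-3: Q_total=18.12, C_total=4.00, V=4.53; Q1=13.59, Q3=4.53; dissipated=0.054
Total dissipated: 128.203 μJ

Answer: 128.20 μJ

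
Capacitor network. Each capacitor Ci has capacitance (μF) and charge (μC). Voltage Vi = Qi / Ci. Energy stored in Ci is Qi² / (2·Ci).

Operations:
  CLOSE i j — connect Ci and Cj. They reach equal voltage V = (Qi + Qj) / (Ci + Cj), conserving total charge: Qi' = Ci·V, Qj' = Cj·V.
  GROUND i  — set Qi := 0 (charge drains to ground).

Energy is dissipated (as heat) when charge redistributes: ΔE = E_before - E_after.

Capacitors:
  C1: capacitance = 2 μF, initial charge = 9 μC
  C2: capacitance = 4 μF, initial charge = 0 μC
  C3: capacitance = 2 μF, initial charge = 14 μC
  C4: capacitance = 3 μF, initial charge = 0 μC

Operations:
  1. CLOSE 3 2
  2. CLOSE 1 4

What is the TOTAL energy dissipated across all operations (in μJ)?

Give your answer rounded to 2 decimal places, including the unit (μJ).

Answer: 44.82 μJ

Derivation:
Initial: C1(2μF, Q=9μC, V=4.50V), C2(4μF, Q=0μC, V=0.00V), C3(2μF, Q=14μC, V=7.00V), C4(3μF, Q=0μC, V=0.00V)
Op 1: CLOSE 3-2: Q_total=14.00, C_total=6.00, V=2.33; Q3=4.67, Q2=9.33; dissipated=32.667
Op 2: CLOSE 1-4: Q_total=9.00, C_total=5.00, V=1.80; Q1=3.60, Q4=5.40; dissipated=12.150
Total dissipated: 44.817 μJ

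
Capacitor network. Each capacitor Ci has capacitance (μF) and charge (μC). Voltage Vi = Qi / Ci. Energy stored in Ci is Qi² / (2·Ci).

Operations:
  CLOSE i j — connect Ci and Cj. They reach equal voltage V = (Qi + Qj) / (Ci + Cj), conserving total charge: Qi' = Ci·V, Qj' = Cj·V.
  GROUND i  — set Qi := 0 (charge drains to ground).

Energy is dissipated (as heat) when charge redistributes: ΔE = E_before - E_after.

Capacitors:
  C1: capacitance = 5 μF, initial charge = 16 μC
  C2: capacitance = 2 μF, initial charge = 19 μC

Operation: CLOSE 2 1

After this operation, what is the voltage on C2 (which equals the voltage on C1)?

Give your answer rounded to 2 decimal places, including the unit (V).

Answer: 5.00 V

Derivation:
Initial: C1(5μF, Q=16μC, V=3.20V), C2(2μF, Q=19μC, V=9.50V)
Op 1: CLOSE 2-1: Q_total=35.00, C_total=7.00, V=5.00; Q2=10.00, Q1=25.00; dissipated=28.350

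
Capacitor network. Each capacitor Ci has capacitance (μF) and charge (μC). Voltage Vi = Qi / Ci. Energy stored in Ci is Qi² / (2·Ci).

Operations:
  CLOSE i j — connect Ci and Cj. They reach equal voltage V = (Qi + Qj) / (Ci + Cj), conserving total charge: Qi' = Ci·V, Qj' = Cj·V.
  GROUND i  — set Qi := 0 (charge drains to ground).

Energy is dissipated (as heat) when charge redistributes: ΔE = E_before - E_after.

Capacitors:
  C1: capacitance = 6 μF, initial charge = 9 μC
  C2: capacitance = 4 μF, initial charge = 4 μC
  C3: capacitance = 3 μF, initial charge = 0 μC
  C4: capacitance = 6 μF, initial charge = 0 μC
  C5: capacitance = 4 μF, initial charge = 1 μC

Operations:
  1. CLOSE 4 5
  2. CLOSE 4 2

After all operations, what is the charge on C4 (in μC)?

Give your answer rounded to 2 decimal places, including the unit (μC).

Answer: 2.76 μC

Derivation:
Initial: C1(6μF, Q=9μC, V=1.50V), C2(4μF, Q=4μC, V=1.00V), C3(3μF, Q=0μC, V=0.00V), C4(6μF, Q=0μC, V=0.00V), C5(4μF, Q=1μC, V=0.25V)
Op 1: CLOSE 4-5: Q_total=1.00, C_total=10.00, V=0.10; Q4=0.60, Q5=0.40; dissipated=0.075
Op 2: CLOSE 4-2: Q_total=4.60, C_total=10.00, V=0.46; Q4=2.76, Q2=1.84; dissipated=0.972
Final charges: Q1=9.00, Q2=1.84, Q3=0.00, Q4=2.76, Q5=0.40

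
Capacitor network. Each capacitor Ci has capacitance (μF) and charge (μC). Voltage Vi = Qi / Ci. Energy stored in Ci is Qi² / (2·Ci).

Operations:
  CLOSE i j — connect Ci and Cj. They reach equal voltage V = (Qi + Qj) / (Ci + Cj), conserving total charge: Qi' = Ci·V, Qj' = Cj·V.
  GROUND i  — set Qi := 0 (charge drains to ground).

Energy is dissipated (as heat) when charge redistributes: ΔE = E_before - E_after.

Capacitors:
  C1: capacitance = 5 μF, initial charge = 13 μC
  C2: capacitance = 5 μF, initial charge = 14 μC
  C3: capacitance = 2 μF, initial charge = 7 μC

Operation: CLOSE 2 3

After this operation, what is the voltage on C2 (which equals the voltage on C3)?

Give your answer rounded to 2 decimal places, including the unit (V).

Answer: 3.00 V

Derivation:
Initial: C1(5μF, Q=13μC, V=2.60V), C2(5μF, Q=14μC, V=2.80V), C3(2μF, Q=7μC, V=3.50V)
Op 1: CLOSE 2-3: Q_total=21.00, C_total=7.00, V=3.00; Q2=15.00, Q3=6.00; dissipated=0.350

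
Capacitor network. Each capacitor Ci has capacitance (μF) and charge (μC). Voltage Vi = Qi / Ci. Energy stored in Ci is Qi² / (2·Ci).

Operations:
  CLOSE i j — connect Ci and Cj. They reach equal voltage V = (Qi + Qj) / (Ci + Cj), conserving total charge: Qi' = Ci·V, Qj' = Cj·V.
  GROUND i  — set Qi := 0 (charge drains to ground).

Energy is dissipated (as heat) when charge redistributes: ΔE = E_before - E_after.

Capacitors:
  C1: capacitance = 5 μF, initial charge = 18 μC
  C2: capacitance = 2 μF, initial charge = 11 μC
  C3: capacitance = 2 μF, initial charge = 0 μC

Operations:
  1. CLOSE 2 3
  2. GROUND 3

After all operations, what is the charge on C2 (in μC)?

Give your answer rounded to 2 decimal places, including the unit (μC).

Answer: 5.50 μC

Derivation:
Initial: C1(5μF, Q=18μC, V=3.60V), C2(2μF, Q=11μC, V=5.50V), C3(2μF, Q=0μC, V=0.00V)
Op 1: CLOSE 2-3: Q_total=11.00, C_total=4.00, V=2.75; Q2=5.50, Q3=5.50; dissipated=15.125
Op 2: GROUND 3: Q3=0; energy lost=7.562
Final charges: Q1=18.00, Q2=5.50, Q3=0.00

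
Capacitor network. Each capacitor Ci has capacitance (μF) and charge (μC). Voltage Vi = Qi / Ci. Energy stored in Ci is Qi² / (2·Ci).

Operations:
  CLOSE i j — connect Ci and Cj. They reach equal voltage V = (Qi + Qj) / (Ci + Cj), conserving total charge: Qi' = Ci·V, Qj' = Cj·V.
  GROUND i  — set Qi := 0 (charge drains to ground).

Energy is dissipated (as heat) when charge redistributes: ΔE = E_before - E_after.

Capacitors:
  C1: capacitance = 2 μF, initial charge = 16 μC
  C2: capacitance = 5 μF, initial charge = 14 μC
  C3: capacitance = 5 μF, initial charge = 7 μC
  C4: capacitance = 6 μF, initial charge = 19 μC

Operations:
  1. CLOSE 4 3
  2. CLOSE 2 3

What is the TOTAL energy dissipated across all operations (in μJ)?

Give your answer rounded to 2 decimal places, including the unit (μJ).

Initial: C1(2μF, Q=16μC, V=8.00V), C2(5μF, Q=14μC, V=2.80V), C3(5μF, Q=7μC, V=1.40V), C4(6μF, Q=19μC, V=3.17V)
Op 1: CLOSE 4-3: Q_total=26.00, C_total=11.00, V=2.36; Q4=14.18, Q3=11.82; dissipated=4.256
Op 2: CLOSE 2-3: Q_total=25.82, C_total=10.00, V=2.58; Q2=12.91, Q3=12.91; dissipated=0.238
Total dissipated: 4.494 μJ

Answer: 4.49 μJ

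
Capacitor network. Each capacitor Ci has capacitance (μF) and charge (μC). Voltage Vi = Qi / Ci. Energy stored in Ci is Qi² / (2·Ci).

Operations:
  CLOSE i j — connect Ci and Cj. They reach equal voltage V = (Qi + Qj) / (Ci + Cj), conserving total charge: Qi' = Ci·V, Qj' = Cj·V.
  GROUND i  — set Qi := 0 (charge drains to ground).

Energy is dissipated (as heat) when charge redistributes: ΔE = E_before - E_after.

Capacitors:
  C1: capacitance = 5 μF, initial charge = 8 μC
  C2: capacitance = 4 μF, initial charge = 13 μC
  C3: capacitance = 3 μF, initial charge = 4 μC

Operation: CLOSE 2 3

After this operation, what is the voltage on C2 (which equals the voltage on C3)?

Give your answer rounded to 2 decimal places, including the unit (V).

Initial: C1(5μF, Q=8μC, V=1.60V), C2(4μF, Q=13μC, V=3.25V), C3(3μF, Q=4μC, V=1.33V)
Op 1: CLOSE 2-3: Q_total=17.00, C_total=7.00, V=2.43; Q2=9.71, Q3=7.29; dissipated=3.149

Answer: 2.43 V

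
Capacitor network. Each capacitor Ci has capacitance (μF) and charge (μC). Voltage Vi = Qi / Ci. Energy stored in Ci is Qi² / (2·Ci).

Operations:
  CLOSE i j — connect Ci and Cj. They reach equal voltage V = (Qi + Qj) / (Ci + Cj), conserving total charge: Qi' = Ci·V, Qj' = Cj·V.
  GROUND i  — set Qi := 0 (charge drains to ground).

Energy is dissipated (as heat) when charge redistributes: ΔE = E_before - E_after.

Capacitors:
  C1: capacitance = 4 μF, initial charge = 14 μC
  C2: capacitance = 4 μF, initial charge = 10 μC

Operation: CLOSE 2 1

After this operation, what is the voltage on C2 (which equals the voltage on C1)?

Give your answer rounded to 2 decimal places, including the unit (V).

Answer: 3.00 V

Derivation:
Initial: C1(4μF, Q=14μC, V=3.50V), C2(4μF, Q=10μC, V=2.50V)
Op 1: CLOSE 2-1: Q_total=24.00, C_total=8.00, V=3.00; Q2=12.00, Q1=12.00; dissipated=1.000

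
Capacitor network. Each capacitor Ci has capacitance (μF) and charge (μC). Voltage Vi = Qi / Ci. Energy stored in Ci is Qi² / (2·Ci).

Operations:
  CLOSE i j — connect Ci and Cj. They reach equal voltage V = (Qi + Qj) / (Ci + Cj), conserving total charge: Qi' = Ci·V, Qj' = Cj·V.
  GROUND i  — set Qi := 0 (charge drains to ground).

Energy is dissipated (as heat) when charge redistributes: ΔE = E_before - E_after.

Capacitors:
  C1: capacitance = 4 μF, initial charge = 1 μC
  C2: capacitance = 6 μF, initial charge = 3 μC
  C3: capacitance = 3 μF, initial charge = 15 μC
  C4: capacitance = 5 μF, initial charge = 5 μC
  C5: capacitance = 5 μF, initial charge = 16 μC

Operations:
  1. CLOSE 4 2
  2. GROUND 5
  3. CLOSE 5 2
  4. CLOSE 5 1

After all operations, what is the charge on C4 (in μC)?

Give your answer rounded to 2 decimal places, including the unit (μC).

Initial: C1(4μF, Q=1μC, V=0.25V), C2(6μF, Q=3μC, V=0.50V), C3(3μF, Q=15μC, V=5.00V), C4(5μF, Q=5μC, V=1.00V), C5(5μF, Q=16μC, V=3.20V)
Op 1: CLOSE 4-2: Q_total=8.00, C_total=11.00, V=0.73; Q4=3.64, Q2=4.36; dissipated=0.341
Op 2: GROUND 5: Q5=0; energy lost=25.600
Op 3: CLOSE 5-2: Q_total=4.36, C_total=11.00, V=0.40; Q5=1.98, Q2=2.38; dissipated=0.721
Op 4: CLOSE 5-1: Q_total=2.98, C_total=9.00, V=0.33; Q5=1.66, Q1=1.33; dissipated=0.024
Final charges: Q1=1.33, Q2=2.38, Q3=15.00, Q4=3.64, Q5=1.66

Answer: 3.64 μC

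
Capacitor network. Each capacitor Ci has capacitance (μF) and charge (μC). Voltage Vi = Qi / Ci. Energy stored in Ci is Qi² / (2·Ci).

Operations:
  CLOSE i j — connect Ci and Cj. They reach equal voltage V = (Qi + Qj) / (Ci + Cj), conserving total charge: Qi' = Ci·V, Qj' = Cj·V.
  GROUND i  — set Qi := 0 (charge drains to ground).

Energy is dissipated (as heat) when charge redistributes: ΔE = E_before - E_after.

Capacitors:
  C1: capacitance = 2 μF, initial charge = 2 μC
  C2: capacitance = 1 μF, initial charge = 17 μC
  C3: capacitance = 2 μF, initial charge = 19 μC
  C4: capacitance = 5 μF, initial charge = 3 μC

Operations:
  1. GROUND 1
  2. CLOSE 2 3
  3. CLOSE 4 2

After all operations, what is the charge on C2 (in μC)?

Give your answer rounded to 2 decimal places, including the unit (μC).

Answer: 2.50 μC

Derivation:
Initial: C1(2μF, Q=2μC, V=1.00V), C2(1μF, Q=17μC, V=17.00V), C3(2μF, Q=19μC, V=9.50V), C4(5μF, Q=3μC, V=0.60V)
Op 1: GROUND 1: Q1=0; energy lost=1.000
Op 2: CLOSE 2-3: Q_total=36.00, C_total=3.00, V=12.00; Q2=12.00, Q3=24.00; dissipated=18.750
Op 3: CLOSE 4-2: Q_total=15.00, C_total=6.00, V=2.50; Q4=12.50, Q2=2.50; dissipated=54.150
Final charges: Q1=0.00, Q2=2.50, Q3=24.00, Q4=12.50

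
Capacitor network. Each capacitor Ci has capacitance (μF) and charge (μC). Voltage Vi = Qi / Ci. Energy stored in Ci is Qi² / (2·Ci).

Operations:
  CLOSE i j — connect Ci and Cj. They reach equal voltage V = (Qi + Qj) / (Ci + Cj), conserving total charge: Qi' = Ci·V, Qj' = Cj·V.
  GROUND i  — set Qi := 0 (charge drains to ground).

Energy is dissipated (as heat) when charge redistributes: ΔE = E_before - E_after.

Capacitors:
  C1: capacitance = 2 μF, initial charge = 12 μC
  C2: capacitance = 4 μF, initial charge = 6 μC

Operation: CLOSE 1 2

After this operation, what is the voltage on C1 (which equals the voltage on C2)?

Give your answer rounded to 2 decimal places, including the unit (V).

Answer: 3.00 V

Derivation:
Initial: C1(2μF, Q=12μC, V=6.00V), C2(4μF, Q=6μC, V=1.50V)
Op 1: CLOSE 1-2: Q_total=18.00, C_total=6.00, V=3.00; Q1=6.00, Q2=12.00; dissipated=13.500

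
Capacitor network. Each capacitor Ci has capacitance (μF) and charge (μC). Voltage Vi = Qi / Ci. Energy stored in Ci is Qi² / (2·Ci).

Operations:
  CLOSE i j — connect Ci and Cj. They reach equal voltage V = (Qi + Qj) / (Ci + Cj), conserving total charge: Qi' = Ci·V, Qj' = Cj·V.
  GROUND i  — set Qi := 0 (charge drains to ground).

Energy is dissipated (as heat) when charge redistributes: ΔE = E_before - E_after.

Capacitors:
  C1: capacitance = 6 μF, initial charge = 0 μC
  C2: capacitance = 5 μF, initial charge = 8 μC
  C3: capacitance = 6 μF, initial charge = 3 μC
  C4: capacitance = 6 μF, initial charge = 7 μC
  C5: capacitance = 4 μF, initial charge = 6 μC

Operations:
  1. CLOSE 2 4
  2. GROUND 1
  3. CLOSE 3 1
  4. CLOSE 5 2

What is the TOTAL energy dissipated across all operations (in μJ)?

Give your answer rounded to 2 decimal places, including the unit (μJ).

Answer: 0.65 μJ

Derivation:
Initial: C1(6μF, Q=0μC, V=0.00V), C2(5μF, Q=8μC, V=1.60V), C3(6μF, Q=3μC, V=0.50V), C4(6μF, Q=7μC, V=1.17V), C5(4μF, Q=6μC, V=1.50V)
Op 1: CLOSE 2-4: Q_total=15.00, C_total=11.00, V=1.36; Q2=6.82, Q4=8.18; dissipated=0.256
Op 2: GROUND 1: Q1=0; energy lost=0.000
Op 3: CLOSE 3-1: Q_total=3.00, C_total=12.00, V=0.25; Q3=1.50, Q1=1.50; dissipated=0.375
Op 4: CLOSE 5-2: Q_total=12.82, C_total=9.00, V=1.42; Q5=5.70, Q2=7.12; dissipated=0.021
Total dissipated: 0.652 μJ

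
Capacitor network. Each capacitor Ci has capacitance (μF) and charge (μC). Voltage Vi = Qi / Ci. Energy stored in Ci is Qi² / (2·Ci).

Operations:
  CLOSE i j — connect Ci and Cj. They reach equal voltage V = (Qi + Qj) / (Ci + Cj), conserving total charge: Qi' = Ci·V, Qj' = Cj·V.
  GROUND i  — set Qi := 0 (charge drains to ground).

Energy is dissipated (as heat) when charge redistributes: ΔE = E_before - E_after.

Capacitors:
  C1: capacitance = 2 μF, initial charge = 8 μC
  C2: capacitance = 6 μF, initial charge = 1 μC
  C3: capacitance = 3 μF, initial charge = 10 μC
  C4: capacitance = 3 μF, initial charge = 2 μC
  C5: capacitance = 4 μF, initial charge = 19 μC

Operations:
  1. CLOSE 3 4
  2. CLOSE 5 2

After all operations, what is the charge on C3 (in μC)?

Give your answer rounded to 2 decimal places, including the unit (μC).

Initial: C1(2μF, Q=8μC, V=4.00V), C2(6μF, Q=1μC, V=0.17V), C3(3μF, Q=10μC, V=3.33V), C4(3μF, Q=2μC, V=0.67V), C5(4μF, Q=19μC, V=4.75V)
Op 1: CLOSE 3-4: Q_total=12.00, C_total=6.00, V=2.00; Q3=6.00, Q4=6.00; dissipated=5.333
Op 2: CLOSE 5-2: Q_total=20.00, C_total=10.00, V=2.00; Q5=8.00, Q2=12.00; dissipated=25.208
Final charges: Q1=8.00, Q2=12.00, Q3=6.00, Q4=6.00, Q5=8.00

Answer: 6.00 μC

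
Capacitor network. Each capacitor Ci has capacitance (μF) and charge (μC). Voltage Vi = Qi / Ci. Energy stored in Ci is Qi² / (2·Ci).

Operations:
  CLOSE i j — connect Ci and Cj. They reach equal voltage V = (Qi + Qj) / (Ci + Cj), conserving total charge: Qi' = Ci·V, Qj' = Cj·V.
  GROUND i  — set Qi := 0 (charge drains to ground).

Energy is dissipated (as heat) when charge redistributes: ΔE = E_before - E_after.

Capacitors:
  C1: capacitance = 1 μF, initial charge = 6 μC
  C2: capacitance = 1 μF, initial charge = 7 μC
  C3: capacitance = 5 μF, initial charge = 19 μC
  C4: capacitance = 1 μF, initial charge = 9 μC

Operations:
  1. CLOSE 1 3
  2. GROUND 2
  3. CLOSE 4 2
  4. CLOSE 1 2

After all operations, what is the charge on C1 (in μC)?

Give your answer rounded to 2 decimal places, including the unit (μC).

Answer: 4.33 μC

Derivation:
Initial: C1(1μF, Q=6μC, V=6.00V), C2(1μF, Q=7μC, V=7.00V), C3(5μF, Q=19μC, V=3.80V), C4(1μF, Q=9μC, V=9.00V)
Op 1: CLOSE 1-3: Q_total=25.00, C_total=6.00, V=4.17; Q1=4.17, Q3=20.83; dissipated=2.017
Op 2: GROUND 2: Q2=0; energy lost=24.500
Op 3: CLOSE 4-2: Q_total=9.00, C_total=2.00, V=4.50; Q4=4.50, Q2=4.50; dissipated=20.250
Op 4: CLOSE 1-2: Q_total=8.67, C_total=2.00, V=4.33; Q1=4.33, Q2=4.33; dissipated=0.028
Final charges: Q1=4.33, Q2=4.33, Q3=20.83, Q4=4.50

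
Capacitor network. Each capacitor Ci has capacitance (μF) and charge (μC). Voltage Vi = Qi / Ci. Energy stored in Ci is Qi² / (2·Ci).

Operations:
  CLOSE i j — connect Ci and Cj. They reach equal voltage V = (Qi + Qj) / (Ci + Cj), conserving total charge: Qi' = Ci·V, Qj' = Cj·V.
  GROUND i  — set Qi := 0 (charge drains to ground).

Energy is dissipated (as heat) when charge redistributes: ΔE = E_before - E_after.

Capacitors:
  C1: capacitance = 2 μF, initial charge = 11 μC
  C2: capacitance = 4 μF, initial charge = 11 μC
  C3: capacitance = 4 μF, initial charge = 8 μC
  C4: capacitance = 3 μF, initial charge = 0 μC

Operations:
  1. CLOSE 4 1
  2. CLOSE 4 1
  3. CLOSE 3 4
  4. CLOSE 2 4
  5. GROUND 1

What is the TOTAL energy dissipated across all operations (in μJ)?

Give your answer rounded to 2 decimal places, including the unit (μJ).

Initial: C1(2μF, Q=11μC, V=5.50V), C2(4μF, Q=11μC, V=2.75V), C3(4μF, Q=8μC, V=2.00V), C4(3μF, Q=0μC, V=0.00V)
Op 1: CLOSE 4-1: Q_total=11.00, C_total=5.00, V=2.20; Q4=6.60, Q1=4.40; dissipated=18.150
Op 2: CLOSE 4-1: Q_total=11.00, C_total=5.00, V=2.20; Q4=6.60, Q1=4.40; dissipated=0.000
Op 3: CLOSE 3-4: Q_total=14.60, C_total=7.00, V=2.09; Q3=8.34, Q4=6.26; dissipated=0.034
Op 4: CLOSE 2-4: Q_total=17.26, C_total=7.00, V=2.47; Q2=9.86, Q4=7.40; dissipated=0.378
Op 5: GROUND 1: Q1=0; energy lost=4.840
Total dissipated: 23.403 μJ

Answer: 23.40 μJ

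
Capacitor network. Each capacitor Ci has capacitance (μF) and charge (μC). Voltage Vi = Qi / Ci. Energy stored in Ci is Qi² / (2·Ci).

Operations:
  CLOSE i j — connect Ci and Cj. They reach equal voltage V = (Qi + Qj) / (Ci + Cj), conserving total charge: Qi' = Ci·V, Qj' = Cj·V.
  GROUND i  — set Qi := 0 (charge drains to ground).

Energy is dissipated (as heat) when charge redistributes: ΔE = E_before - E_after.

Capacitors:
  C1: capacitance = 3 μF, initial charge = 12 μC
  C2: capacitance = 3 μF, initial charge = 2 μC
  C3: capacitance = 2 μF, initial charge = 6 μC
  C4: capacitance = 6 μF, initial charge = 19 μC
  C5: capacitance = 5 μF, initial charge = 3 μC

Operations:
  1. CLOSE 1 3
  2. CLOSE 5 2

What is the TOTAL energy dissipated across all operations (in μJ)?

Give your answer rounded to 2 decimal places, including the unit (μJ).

Initial: C1(3μF, Q=12μC, V=4.00V), C2(3μF, Q=2μC, V=0.67V), C3(2μF, Q=6μC, V=3.00V), C4(6μF, Q=19μC, V=3.17V), C5(5μF, Q=3μC, V=0.60V)
Op 1: CLOSE 1-3: Q_total=18.00, C_total=5.00, V=3.60; Q1=10.80, Q3=7.20; dissipated=0.600
Op 2: CLOSE 5-2: Q_total=5.00, C_total=8.00, V=0.62; Q5=3.12, Q2=1.88; dissipated=0.004
Total dissipated: 0.604 μJ

Answer: 0.60 μJ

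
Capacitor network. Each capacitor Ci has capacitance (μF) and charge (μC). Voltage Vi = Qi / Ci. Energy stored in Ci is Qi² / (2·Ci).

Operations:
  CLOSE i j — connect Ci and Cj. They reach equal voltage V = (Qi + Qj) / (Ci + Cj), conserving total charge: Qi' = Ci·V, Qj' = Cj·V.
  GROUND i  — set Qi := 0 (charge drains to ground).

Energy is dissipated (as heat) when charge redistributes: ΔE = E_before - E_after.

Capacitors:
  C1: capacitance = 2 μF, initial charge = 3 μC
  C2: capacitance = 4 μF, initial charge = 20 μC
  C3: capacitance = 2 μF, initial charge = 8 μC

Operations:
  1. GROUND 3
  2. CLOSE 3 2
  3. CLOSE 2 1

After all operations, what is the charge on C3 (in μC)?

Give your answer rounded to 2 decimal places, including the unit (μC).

Initial: C1(2μF, Q=3μC, V=1.50V), C2(4μF, Q=20μC, V=5.00V), C3(2μF, Q=8μC, V=4.00V)
Op 1: GROUND 3: Q3=0; energy lost=16.000
Op 2: CLOSE 3-2: Q_total=20.00, C_total=6.00, V=3.33; Q3=6.67, Q2=13.33; dissipated=16.667
Op 3: CLOSE 2-1: Q_total=16.33, C_total=6.00, V=2.72; Q2=10.89, Q1=5.44; dissipated=2.241
Final charges: Q1=5.44, Q2=10.89, Q3=6.67

Answer: 6.67 μC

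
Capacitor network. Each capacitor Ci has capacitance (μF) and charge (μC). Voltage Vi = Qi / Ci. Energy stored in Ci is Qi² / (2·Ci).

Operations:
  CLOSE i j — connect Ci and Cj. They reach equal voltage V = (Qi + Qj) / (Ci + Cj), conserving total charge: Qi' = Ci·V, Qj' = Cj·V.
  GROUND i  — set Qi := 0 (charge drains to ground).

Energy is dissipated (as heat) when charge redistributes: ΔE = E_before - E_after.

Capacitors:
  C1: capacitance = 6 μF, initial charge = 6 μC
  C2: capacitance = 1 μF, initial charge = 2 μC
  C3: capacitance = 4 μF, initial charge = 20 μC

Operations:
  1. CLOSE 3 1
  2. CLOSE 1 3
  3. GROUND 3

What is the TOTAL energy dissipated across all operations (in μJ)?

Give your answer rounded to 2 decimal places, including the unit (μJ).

Answer: 32.72 μJ

Derivation:
Initial: C1(6μF, Q=6μC, V=1.00V), C2(1μF, Q=2μC, V=2.00V), C3(4μF, Q=20μC, V=5.00V)
Op 1: CLOSE 3-1: Q_total=26.00, C_total=10.00, V=2.60; Q3=10.40, Q1=15.60; dissipated=19.200
Op 2: CLOSE 1-3: Q_total=26.00, C_total=10.00, V=2.60; Q1=15.60, Q3=10.40; dissipated=0.000
Op 3: GROUND 3: Q3=0; energy lost=13.520
Total dissipated: 32.720 μJ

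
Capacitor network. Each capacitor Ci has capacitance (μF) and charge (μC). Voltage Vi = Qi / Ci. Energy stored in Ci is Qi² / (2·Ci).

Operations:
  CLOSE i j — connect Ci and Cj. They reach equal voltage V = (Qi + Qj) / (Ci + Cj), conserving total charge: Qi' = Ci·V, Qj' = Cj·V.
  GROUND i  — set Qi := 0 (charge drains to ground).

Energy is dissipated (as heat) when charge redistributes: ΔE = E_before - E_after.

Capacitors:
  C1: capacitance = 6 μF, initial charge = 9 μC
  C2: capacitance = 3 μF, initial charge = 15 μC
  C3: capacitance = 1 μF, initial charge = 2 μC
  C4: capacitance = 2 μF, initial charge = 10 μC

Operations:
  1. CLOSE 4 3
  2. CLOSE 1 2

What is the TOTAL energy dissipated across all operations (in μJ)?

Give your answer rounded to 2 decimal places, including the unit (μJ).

Answer: 15.25 μJ

Derivation:
Initial: C1(6μF, Q=9μC, V=1.50V), C2(3μF, Q=15μC, V=5.00V), C3(1μF, Q=2μC, V=2.00V), C4(2μF, Q=10μC, V=5.00V)
Op 1: CLOSE 4-3: Q_total=12.00, C_total=3.00, V=4.00; Q4=8.00, Q3=4.00; dissipated=3.000
Op 2: CLOSE 1-2: Q_total=24.00, C_total=9.00, V=2.67; Q1=16.00, Q2=8.00; dissipated=12.250
Total dissipated: 15.250 μJ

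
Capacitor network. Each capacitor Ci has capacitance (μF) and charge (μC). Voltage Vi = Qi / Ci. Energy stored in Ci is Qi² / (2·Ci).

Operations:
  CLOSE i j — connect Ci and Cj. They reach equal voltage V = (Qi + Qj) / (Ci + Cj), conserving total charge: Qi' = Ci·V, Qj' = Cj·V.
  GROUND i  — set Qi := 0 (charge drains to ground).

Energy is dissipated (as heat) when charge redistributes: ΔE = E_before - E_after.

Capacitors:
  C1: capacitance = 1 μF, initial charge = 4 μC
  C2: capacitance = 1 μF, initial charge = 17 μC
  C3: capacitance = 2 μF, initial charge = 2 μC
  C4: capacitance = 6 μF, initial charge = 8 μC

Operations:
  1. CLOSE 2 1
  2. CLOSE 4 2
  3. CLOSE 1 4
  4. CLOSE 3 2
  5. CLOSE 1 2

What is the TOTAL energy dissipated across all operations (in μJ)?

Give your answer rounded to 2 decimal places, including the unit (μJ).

Initial: C1(1μF, Q=4μC, V=4.00V), C2(1μF, Q=17μC, V=17.00V), C3(2μF, Q=2μC, V=1.00V), C4(6μF, Q=8μC, V=1.33V)
Op 1: CLOSE 2-1: Q_total=21.00, C_total=2.00, V=10.50; Q2=10.50, Q1=10.50; dissipated=42.250
Op 2: CLOSE 4-2: Q_total=18.50, C_total=7.00, V=2.64; Q4=15.86, Q2=2.64; dissipated=36.012
Op 3: CLOSE 1-4: Q_total=26.36, C_total=7.00, V=3.77; Q1=3.77, Q4=22.59; dissipated=26.458
Op 4: CLOSE 3-2: Q_total=4.64, C_total=3.00, V=1.55; Q3=3.10, Q2=1.55; dissipated=0.900
Op 5: CLOSE 1-2: Q_total=5.31, C_total=2.00, V=2.66; Q1=2.66, Q2=2.66; dissipated=1.230
Total dissipated: 106.849 μJ

Answer: 106.85 μJ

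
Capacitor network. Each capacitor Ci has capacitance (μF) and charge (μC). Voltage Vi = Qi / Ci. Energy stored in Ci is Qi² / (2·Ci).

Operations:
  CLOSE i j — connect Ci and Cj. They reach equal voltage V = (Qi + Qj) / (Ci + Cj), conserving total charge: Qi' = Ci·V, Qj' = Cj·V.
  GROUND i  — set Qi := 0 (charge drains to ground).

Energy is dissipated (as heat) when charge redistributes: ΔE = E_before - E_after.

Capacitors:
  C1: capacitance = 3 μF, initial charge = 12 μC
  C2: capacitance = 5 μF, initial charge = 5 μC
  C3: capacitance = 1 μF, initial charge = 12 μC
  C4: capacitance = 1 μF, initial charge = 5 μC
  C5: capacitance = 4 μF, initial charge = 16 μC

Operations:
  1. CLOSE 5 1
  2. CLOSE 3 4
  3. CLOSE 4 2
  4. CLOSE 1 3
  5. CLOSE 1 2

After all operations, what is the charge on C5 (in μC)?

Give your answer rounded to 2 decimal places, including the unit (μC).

Answer: 16.00 μC

Derivation:
Initial: C1(3μF, Q=12μC, V=4.00V), C2(5μF, Q=5μC, V=1.00V), C3(1μF, Q=12μC, V=12.00V), C4(1μF, Q=5μC, V=5.00V), C5(4μF, Q=16μC, V=4.00V)
Op 1: CLOSE 5-1: Q_total=28.00, C_total=7.00, V=4.00; Q5=16.00, Q1=12.00; dissipated=0.000
Op 2: CLOSE 3-4: Q_total=17.00, C_total=2.00, V=8.50; Q3=8.50, Q4=8.50; dissipated=12.250
Op 3: CLOSE 4-2: Q_total=13.50, C_total=6.00, V=2.25; Q4=2.25, Q2=11.25; dissipated=23.438
Op 4: CLOSE 1-3: Q_total=20.50, C_total=4.00, V=5.12; Q1=15.38, Q3=5.12; dissipated=7.594
Op 5: CLOSE 1-2: Q_total=26.62, C_total=8.00, V=3.33; Q1=9.98, Q2=16.64; dissipated=7.749
Final charges: Q1=9.98, Q2=16.64, Q3=5.12, Q4=2.25, Q5=16.00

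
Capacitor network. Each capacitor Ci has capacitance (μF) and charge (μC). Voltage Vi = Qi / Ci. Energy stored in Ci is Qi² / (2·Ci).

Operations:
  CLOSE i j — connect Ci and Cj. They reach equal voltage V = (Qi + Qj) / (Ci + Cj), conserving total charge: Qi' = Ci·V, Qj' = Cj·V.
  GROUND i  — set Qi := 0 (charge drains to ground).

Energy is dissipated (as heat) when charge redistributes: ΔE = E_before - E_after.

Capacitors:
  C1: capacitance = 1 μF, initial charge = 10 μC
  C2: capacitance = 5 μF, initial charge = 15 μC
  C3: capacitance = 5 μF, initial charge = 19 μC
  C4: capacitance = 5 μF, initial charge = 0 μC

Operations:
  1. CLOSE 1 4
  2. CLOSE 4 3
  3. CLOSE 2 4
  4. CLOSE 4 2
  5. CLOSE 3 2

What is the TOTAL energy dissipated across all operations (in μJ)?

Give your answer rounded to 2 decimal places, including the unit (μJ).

Answer: 47.47 μJ

Derivation:
Initial: C1(1μF, Q=10μC, V=10.00V), C2(5μF, Q=15μC, V=3.00V), C3(5μF, Q=19μC, V=3.80V), C4(5μF, Q=0μC, V=0.00V)
Op 1: CLOSE 1-4: Q_total=10.00, C_total=6.00, V=1.67; Q1=1.67, Q4=8.33; dissipated=41.667
Op 2: CLOSE 4-3: Q_total=27.33, C_total=10.00, V=2.73; Q4=13.67, Q3=13.67; dissipated=5.689
Op 3: CLOSE 2-4: Q_total=28.67, C_total=10.00, V=2.87; Q2=14.33, Q4=14.33; dissipated=0.089
Op 4: CLOSE 4-2: Q_total=28.67, C_total=10.00, V=2.87; Q4=14.33, Q2=14.33; dissipated=0.000
Op 5: CLOSE 3-2: Q_total=28.00, C_total=10.00, V=2.80; Q3=14.00, Q2=14.00; dissipated=0.022
Total dissipated: 47.467 μJ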